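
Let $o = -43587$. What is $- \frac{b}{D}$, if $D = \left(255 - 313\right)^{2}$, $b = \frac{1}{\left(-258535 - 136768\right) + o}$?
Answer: $\frac{1}{1476425960} \approx 6.7731 \cdot 10^{-10}$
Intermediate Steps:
$b = - \frac{1}{438890}$ ($b = \frac{1}{\left(-258535 - 136768\right) - 43587} = \frac{1}{-395303 - 43587} = \frac{1}{-438890} = - \frac{1}{438890} \approx -2.2785 \cdot 10^{-6}$)
$D = 3364$ ($D = \left(255 - 313\right)^{2} = \left(-58\right)^{2} = 3364$)
$- \frac{b}{D} = - \frac{-1}{438890 \cdot 3364} = \left(-1\right) \left(- \frac{1}{1476425960}\right) = \frac{1}{1476425960}$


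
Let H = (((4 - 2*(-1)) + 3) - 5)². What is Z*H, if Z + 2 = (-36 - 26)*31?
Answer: -30784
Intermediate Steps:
Z = -1924 (Z = -2 + (-36 - 26)*31 = -2 - 62*31 = -2 - 1922 = -1924)
H = 16 (H = (((4 + 2) + 3) - 5)² = ((6 + 3) - 5)² = (9 - 5)² = 4² = 16)
Z*H = -1924*16 = -30784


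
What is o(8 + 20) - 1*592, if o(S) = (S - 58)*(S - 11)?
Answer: -1102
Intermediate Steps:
o(S) = (-58 + S)*(-11 + S)
o(8 + 20) - 1*592 = (638 + (8 + 20)² - 69*(8 + 20)) - 1*592 = (638 + 28² - 69*28) - 592 = (638 + 784 - 1932) - 592 = -510 - 592 = -1102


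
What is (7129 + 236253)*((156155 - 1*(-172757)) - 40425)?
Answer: 70212543034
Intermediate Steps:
(7129 + 236253)*((156155 - 1*(-172757)) - 40425) = 243382*((156155 + 172757) - 40425) = 243382*(328912 - 40425) = 243382*288487 = 70212543034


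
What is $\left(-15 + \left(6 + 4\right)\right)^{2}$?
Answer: $25$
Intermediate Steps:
$\left(-15 + \left(6 + 4\right)\right)^{2} = \left(-15 + 10\right)^{2} = \left(-5\right)^{2} = 25$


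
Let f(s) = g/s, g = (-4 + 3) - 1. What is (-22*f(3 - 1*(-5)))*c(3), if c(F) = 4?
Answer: 22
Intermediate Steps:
g = -2 (g = -1 - 1 = -2)
f(s) = -2/s
(-22*f(3 - 1*(-5)))*c(3) = -(-44)/(3 - 1*(-5))*4 = -(-44)/(3 + 5)*4 = -(-44)/8*4 = -22*(-1/4)*4 = (11/2)*4 = 22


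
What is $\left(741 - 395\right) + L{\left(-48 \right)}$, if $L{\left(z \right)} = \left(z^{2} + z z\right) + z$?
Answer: $4906$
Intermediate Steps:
$L{\left(z \right)} = z + 2 z^{2}$ ($L{\left(z \right)} = \left(z^{2} + z^{2}\right) + z = 2 z^{2} + z = z + 2 z^{2}$)
$\left(741 - 395\right) + L{\left(-48 \right)} = \left(741 - 395\right) - 48 \left(1 + 2 \left(-48\right)\right) = \left(741 - 395\right) - 48 \left(1 - 96\right) = 346 - -4560 = 346 + 4560 = 4906$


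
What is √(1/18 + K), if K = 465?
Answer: √16742/6 ≈ 21.565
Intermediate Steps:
√(1/18 + K) = √(1/18 + 465) = √(8371/18) = √16742/6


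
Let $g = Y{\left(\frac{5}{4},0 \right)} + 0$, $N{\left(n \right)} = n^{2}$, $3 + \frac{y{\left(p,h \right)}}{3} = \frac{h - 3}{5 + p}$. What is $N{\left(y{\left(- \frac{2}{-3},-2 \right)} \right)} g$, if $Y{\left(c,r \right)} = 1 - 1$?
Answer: $0$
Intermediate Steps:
$y{\left(p,h \right)} = -9 + \frac{3 \left(-3 + h\right)}{5 + p}$ ($y{\left(p,h \right)} = -9 + 3 \frac{h - 3}{5 + p} = -9 + 3 \frac{-3 + h}{5 + p} = -9 + \frac{3 \left(-3 + h\right)}{5 + p}$)
$Y{\left(c,r \right)} = 0$
$g = 0$ ($g = 0 + 0 = 0$)
$N{\left(y{\left(- \frac{2}{-3},-2 \right)} \right)} g = \left(\frac{3 \left(-18 - 2 - 3 \left(- \frac{2}{-3}\right)\right)}{5 - \frac{2}{-3}}\right)^{2} \cdot 0 = \left(\frac{3 \left(-18 - 2 - 3 \left(\left(-2\right) \left(- \frac{1}{3}\right)\right)\right)}{5 - - \frac{2}{3}}\right)^{2} \cdot 0 = \left(\frac{3 \left(-18 - 2 - 2\right)}{5 + \frac{2}{3}}\right)^{2} \cdot 0 = \left(\frac{3 \left(-18 - 2 - 2\right)}{\frac{17}{3}}\right)^{2} \cdot 0 = \left(3 \cdot \frac{3}{17} \left(-22\right)\right)^{2} \cdot 0 = \left(- \frac{198}{17}\right)^{2} \cdot 0 = \frac{39204}{289} \cdot 0 = 0$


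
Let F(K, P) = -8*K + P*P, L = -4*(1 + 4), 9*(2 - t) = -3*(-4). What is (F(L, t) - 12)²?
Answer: 1784896/81 ≈ 22036.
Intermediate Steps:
t = ⅔ (t = 2 - (-1)*(-4)/3 = 2 - ⅑*12 = 2 - 4/3 = ⅔ ≈ 0.66667)
L = -20 (L = -4*5 = -20)
F(K, P) = P² - 8*K (F(K, P) = -8*K + P² = P² - 8*K)
(F(L, t) - 12)² = (((⅔)² - 8*(-20)) - 12)² = ((4/9 + 160) - 12)² = (1444/9 - 12)² = (1336/9)² = 1784896/81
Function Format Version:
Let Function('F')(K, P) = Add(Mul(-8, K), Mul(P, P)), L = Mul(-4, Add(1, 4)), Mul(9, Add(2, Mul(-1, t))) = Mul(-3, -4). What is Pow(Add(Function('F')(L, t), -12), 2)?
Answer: Rational(1784896, 81) ≈ 22036.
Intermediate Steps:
t = Rational(2, 3) (t = Add(2, Mul(Rational(-1, 9), Mul(-3, -4))) = Add(2, Mul(Rational(-1, 9), 12)) = Add(2, Rational(-4, 3)) = Rational(2, 3) ≈ 0.66667)
L = -20 (L = Mul(-4, 5) = -20)
Function('F')(K, P) = Add(Pow(P, 2), Mul(-8, K)) (Function('F')(K, P) = Add(Mul(-8, K), Pow(P, 2)) = Add(Pow(P, 2), Mul(-8, K)))
Pow(Add(Function('F')(L, t), -12), 2) = Pow(Add(Add(Pow(Rational(2, 3), 2), Mul(-8, -20)), -12), 2) = Pow(Add(Add(Rational(4, 9), 160), -12), 2) = Pow(Add(Rational(1444, 9), -12), 2) = Pow(Rational(1336, 9), 2) = Rational(1784896, 81)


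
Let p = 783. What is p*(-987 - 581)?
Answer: -1227744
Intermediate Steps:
p*(-987 - 581) = 783*(-987 - 581) = 783*(-1568) = -1227744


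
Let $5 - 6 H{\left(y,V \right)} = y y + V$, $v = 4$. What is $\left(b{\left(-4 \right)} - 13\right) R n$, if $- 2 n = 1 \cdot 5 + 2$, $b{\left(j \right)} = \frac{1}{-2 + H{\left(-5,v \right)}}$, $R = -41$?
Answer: $- \frac{22673}{12} \approx -1889.4$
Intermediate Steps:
$H{\left(y,V \right)} = \frac{5}{6} - \frac{V}{6} - \frac{y^{2}}{6}$ ($H{\left(y,V \right)} = \frac{5}{6} - \frac{y y + V}{6} = \frac{5}{6} - \frac{y^{2} + V}{6} = \frac{5}{6} - \frac{V + y^{2}}{6} = \frac{5}{6} - \left(\frac{V}{6} + \frac{y^{2}}{6}\right) = \frac{5}{6} - \frac{V}{6} - \frac{y^{2}}{6}$)
$b{\left(j \right)} = - \frac{1}{6}$ ($b{\left(j \right)} = \frac{1}{-2 - \left(- \frac{1}{6} + \frac{25}{6}\right)} = \frac{1}{-2 - 4} = \frac{1}{-6} = - \frac{1}{6}$)
$n = - \frac{7}{2}$ ($n = - \frac{1 \cdot 5 + 2}{2} = - \frac{5 + 2}{2} = \left(- \frac{1}{2}\right) 7 = - \frac{7}{2} \approx -3.5$)
$\left(b{\left(-4 \right)} - 13\right) R n = \left(- \frac{1}{6} - 13\right) \left(-41\right) \left(- \frac{7}{2}\right) = \left(- \frac{79}{6}\right) \left(-41\right) \left(- \frac{7}{2}\right) = \frac{3239}{6} \left(- \frac{7}{2}\right) = - \frac{22673}{12}$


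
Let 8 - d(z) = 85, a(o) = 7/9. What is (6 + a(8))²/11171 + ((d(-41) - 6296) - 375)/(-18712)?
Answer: 1543890475/4232892978 ≈ 0.36474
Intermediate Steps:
a(o) = 7/9 (a(o) = 7*(⅑) = 7/9)
d(z) = -77 (d(z) = 8 - 1*85 = 8 - 85 = -77)
(6 + a(8))²/11171 + ((d(-41) - 6296) - 375)/(-18712) = (6 + 7/9)²/11171 + ((-77 - 6296) - 375)/(-18712) = (61/9)²*(1/11171) + (-6373 - 375)*(-1/18712) = (3721/81)*(1/11171) - 6748*(-1/18712) = 3721/904851 + 1687/4678 = 1543890475/4232892978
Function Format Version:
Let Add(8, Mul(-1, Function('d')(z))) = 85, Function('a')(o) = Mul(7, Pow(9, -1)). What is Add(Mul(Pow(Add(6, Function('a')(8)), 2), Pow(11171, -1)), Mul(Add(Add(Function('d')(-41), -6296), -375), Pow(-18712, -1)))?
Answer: Rational(1543890475, 4232892978) ≈ 0.36474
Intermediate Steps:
Function('a')(o) = Rational(7, 9) (Function('a')(o) = Mul(7, Rational(1, 9)) = Rational(7, 9))
Function('d')(z) = -77 (Function('d')(z) = Add(8, Mul(-1, 85)) = Add(8, -85) = -77)
Add(Mul(Pow(Add(6, Function('a')(8)), 2), Pow(11171, -1)), Mul(Add(Add(Function('d')(-41), -6296), -375), Pow(-18712, -1))) = Add(Mul(Pow(Add(6, Rational(7, 9)), 2), Pow(11171, -1)), Mul(Add(Add(-77, -6296), -375), Pow(-18712, -1))) = Add(Mul(Pow(Rational(61, 9), 2), Rational(1, 11171)), Mul(Add(-6373, -375), Rational(-1, 18712))) = Add(Mul(Rational(3721, 81), Rational(1, 11171)), Mul(-6748, Rational(-1, 18712))) = Add(Rational(3721, 904851), Rational(1687, 4678)) = Rational(1543890475, 4232892978)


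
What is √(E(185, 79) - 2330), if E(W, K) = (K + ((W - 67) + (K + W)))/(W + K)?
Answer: I*√40567494/132 ≈ 48.252*I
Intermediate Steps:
E(W, K) = (-67 + 2*K + 2*W)/(K + W) (E(W, K) = (K + ((-67 + W) + (K + W)))/(K + W) = (K + (-67 + K + 2*W))/(K + W) = (-67 + 2*K + 2*W)/(K + W))
√(E(185, 79) - 2330) = √((-67 + 2*79 + 2*185)/(79 + 185) - 2330) = √((-67 + 158 + 370)/264 - 2330) = √((1/264)*461 - 2330) = √(461/264 - 2330) = √(-614659/264) = I*√40567494/132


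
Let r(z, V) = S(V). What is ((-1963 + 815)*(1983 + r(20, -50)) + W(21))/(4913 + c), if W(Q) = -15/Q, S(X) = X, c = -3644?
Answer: -15533593/8883 ≈ -1748.7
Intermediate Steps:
r(z, V) = V
((-1963 + 815)*(1983 + r(20, -50)) + W(21))/(4913 + c) = ((-1963 + 815)*(1983 - 50) - 15/21)/(4913 - 3644) = (-1148*1933 - 15*1/21)/1269 = (-2219084 - 5/7)*(1/1269) = -15533593/7*1/1269 = -15533593/8883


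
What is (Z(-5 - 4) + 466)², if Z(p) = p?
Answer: 208849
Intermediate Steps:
(Z(-5 - 4) + 466)² = ((-5 - 4) + 466)² = (-9 + 466)² = 457² = 208849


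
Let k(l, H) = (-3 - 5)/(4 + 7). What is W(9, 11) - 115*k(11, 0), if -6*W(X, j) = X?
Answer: 1807/22 ≈ 82.136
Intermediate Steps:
k(l, H) = -8/11
W(X, j) = -X/6
W(9, 11) - 115*k(11, 0) = -1/6*9 - 115*(-8/11) = -3/2 + 920/11 = 1807/22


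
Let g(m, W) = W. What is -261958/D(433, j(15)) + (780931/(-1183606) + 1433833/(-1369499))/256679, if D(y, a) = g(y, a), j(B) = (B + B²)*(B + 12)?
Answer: -27247769846431165793017/674022246170948412120 ≈ -40.426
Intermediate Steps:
j(B) = (12 + B)*(B + B²) (j(B) = (B + B²)*(12 + B) = (12 + B)*(B + B²))
D(y, a) = a
-261958/D(433, j(15)) + (780931/(-1183606) + 1433833/(-1369499))/256679 = -261958*1/(15*(12 + 15² + 13*15)) + (780931/(-1183606) + 1433833/(-1369499))/256679 = -261958*1/(15*(12 + 225 + 195)) + (780931*(-1/1183606) + 1433833*(-1/1369499))*(1/256679) = -261958/(15*432) + (-780931/1183606 - 1433833/1369499)*(1/256679) = -261958/6480 - 2766577565367/1620947233394*1/256679 = -261958*1/6480 - 2766577565367/416063114920338526 = -130979/3240 - 2766577565367/416063114920338526 = -27247769846431165793017/674022246170948412120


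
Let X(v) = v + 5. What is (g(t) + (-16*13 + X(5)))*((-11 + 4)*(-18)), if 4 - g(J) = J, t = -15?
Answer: -22554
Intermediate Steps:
X(v) = 5 + v
g(J) = 4 - J
(g(t) + (-16*13 + X(5)))*((-11 + 4)*(-18)) = ((4 - 1*(-15)) + (-16*13 + (5 + 5)))*((-11 + 4)*(-18)) = ((4 + 15) + (-208 + 10))*(-7*(-18)) = (19 - 198)*126 = -179*126 = -22554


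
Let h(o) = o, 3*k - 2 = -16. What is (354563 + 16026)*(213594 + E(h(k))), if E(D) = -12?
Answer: 79151139798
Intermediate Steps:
k = -14/3 (k = 2/3 + (1/3)*(-16) = 2/3 - 16/3 = -14/3 ≈ -4.6667)
(354563 + 16026)*(213594 + E(h(k))) = (354563 + 16026)*(213594 - 12) = 370589*213582 = 79151139798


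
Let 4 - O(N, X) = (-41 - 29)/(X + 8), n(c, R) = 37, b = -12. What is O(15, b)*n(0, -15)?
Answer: -999/2 ≈ -499.50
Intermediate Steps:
O(N, X) = 4 + 70/(8 + X) (O(N, X) = 4 - (-41 - 29)/(X + 8) = 4 - (-70)/(8 + X) = 4 + 70/(8 + X))
O(15, b)*n(0, -15) = (2*(51 + 2*(-12))/(8 - 12))*37 = (2*(51 - 24)/(-4))*37 = (2*(-¼)*27)*37 = -27/2*37 = -999/2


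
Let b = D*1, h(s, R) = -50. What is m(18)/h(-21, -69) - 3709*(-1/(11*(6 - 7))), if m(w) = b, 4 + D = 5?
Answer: -185461/550 ≈ -337.20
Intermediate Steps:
D = 1 (D = -4 + 5 = 1)
b = 1 (b = 1*1 = 1)
m(w) = 1
m(18)/h(-21, -69) - 3709*(-1/(11*(6 - 7))) = 1/(-50) - 3709*(-1/(11*(6 - 7))) = 1*(-1/50) - 3709/((-1*(-11))) = -1/50 - 3709/11 = -185461/550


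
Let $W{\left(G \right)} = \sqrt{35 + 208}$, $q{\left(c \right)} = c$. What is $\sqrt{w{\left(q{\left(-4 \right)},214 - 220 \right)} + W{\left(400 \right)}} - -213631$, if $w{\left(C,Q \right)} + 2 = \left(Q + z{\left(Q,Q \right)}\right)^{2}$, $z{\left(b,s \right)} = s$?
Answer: $213631 + \sqrt{142 + 9 \sqrt{3}} \approx 2.1364 \cdot 10^{5}$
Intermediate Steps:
$W{\left(G \right)} = 9 \sqrt{3}$ ($W{\left(G \right)} = \sqrt{243} = 9 \sqrt{3}$)
$w{\left(C,Q \right)} = -2 + 4 Q^{2}$ ($w{\left(C,Q \right)} = -2 + \left(Q + Q\right)^{2} = -2 + \left(2 Q\right)^{2} = -2 + 4 Q^{2}$)
$\sqrt{w{\left(q{\left(-4 \right)},214 - 220 \right)} + W{\left(400 \right)}} - -213631 = \sqrt{\left(-2 + 4 \left(214 - 220\right)^{2}\right) + 9 \sqrt{3}} - -213631 = \sqrt{\left(-2 + 4 \left(-6\right)^{2}\right) + 9 \sqrt{3}} + 213631 = \sqrt{\left(-2 + 4 \cdot 36\right) + 9 \sqrt{3}} + 213631 = \sqrt{\left(-2 + 144\right) + 9 \sqrt{3}} + 213631 = \sqrt{142 + 9 \sqrt{3}} + 213631 = 213631 + \sqrt{142 + 9 \sqrt{3}}$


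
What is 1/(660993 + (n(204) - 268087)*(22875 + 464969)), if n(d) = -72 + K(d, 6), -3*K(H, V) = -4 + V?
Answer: -3/392458270297 ≈ -7.6441e-12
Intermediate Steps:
K(H, V) = 4/3 - V/3 (K(H, V) = -(-4 + V)/3 = 4/3 - V/3)
n(d) = -218/3 (n(d) = -72 + (4/3 - ⅓*6) = -72 + (4/3 - 2) = -72 - ⅔ = -218/3)
1/(660993 + (n(204) - 268087)*(22875 + 464969)) = 1/(660993 + (-218/3 - 268087)*(22875 + 464969)) = 1/(660993 - 804479/3*487844) = 1/(660993 - 392460253276/3) = 1/(-392458270297/3) = -3/392458270297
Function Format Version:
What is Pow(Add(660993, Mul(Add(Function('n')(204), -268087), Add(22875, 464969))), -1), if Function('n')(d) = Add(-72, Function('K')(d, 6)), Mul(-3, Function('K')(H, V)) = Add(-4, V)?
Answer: Rational(-3, 392458270297) ≈ -7.6441e-12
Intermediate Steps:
Function('K')(H, V) = Add(Rational(4, 3), Mul(Rational(-1, 3), V)) (Function('K')(H, V) = Mul(Rational(-1, 3), Add(-4, V)) = Add(Rational(4, 3), Mul(Rational(-1, 3), V)))
Function('n')(d) = Rational(-218, 3) (Function('n')(d) = Add(-72, Add(Rational(4, 3), Mul(Rational(-1, 3), 6))) = Add(-72, Add(Rational(4, 3), -2)) = Add(-72, Rational(-2, 3)) = Rational(-218, 3))
Pow(Add(660993, Mul(Add(Function('n')(204), -268087), Add(22875, 464969))), -1) = Pow(Add(660993, Mul(Add(Rational(-218, 3), -268087), Add(22875, 464969))), -1) = Pow(Add(660993, Mul(Rational(-804479, 3), 487844)), -1) = Pow(Add(660993, Rational(-392460253276, 3)), -1) = Pow(Rational(-392458270297, 3), -1) = Rational(-3, 392458270297)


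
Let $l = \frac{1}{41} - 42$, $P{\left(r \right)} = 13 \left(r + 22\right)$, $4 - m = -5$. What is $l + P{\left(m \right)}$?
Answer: $\frac{14802}{41} \approx 361.02$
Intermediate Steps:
$m = 9$ ($m = 4 - -5 = 4 + 5 = 9$)
$P{\left(r \right)} = 286 + 13 r$ ($P{\left(r \right)} = 13 \left(22 + r\right) = 286 + 13 r$)
$l = - \frac{1721}{41}$ ($l = \frac{1}{41} - 42 = - \frac{1721}{41} \approx -41.976$)
$l + P{\left(m \right)} = - \frac{1721}{41} + \left(286 + 13 \cdot 9\right) = - \frac{1721}{41} + \left(286 + 117\right) = - \frac{1721}{41} + 403 = \frac{14802}{41}$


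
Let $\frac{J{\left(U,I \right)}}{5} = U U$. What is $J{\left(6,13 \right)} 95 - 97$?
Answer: $17003$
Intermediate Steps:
$J{\left(U,I \right)} = 5 U^{2}$ ($J{\left(U,I \right)} = 5 U U = 5 U^{2}$)
$J{\left(6,13 \right)} 95 - 97 = 5 \cdot 6^{2} \cdot 95 - 97 = 5 \cdot 36 \cdot 95 - 97 = 180 \cdot 95 - 97 = 17100 - 97 = 17003$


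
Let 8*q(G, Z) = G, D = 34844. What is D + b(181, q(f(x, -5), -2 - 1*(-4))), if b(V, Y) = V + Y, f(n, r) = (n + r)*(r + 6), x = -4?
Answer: 280191/8 ≈ 35024.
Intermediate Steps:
f(n, r) = (6 + r)*(n + r) (f(n, r) = (n + r)*(6 + r) = (6 + r)*(n + r))
q(G, Z) = G/8
D + b(181, q(f(x, -5), -2 - 1*(-4))) = 34844 + (181 + ((-5)² + 6*(-4) + 6*(-5) - 4*(-5))/8) = 34844 + (181 + (25 - 24 - 30 + 20)/8) = 34844 + (181 + (⅛)*(-9)) = 34844 + (181 - 9/8) = 34844 + 1439/8 = 280191/8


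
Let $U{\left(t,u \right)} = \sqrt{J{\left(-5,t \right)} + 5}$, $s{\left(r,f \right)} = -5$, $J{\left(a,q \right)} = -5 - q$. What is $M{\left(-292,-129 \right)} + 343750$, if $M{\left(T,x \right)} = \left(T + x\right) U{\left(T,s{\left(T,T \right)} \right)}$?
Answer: $343750 - 842 \sqrt{73} \approx 3.3656 \cdot 10^{5}$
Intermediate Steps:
$U{\left(t,u \right)} = \sqrt{- t}$ ($U{\left(t,u \right)} = \sqrt{\left(-5 - t\right) + 5} = \sqrt{- t}$)
$M{\left(T,x \right)} = \sqrt{- T} \left(T + x\right)$ ($M{\left(T,x \right)} = \left(T + x\right) \sqrt{- T} = \sqrt{- T} \left(T + x\right)$)
$M{\left(-292,-129 \right)} + 343750 = \sqrt{\left(-1\right) \left(-292\right)} \left(-292 - 129\right) + 343750 = \sqrt{292} \left(-421\right) + 343750 = 2 \sqrt{73} \left(-421\right) + 343750 = - 842 \sqrt{73} + 343750 = 343750 - 842 \sqrt{73}$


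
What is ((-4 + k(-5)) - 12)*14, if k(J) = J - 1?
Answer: -308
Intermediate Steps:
k(J) = -1 + J
((-4 + k(-5)) - 12)*14 = ((-4 + (-1 - 5)) - 12)*14 = ((-4 - 6) - 12)*14 = (-10 - 12)*14 = -22*14 = -308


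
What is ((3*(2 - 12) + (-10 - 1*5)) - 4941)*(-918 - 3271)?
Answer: 20886354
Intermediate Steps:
((3*(2 - 12) + (-10 - 1*5)) - 4941)*(-918 - 3271) = ((3*(-10) + (-10 - 5)) - 4941)*(-4189) = ((-30 - 15) - 4941)*(-4189) = (-45 - 4941)*(-4189) = -4986*(-4189) = 20886354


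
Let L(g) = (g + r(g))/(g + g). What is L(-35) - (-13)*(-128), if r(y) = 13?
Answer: -58229/35 ≈ -1663.7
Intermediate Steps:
L(g) = (13 + g)/(2*g) (L(g) = (g + 13)/(g + g) = (13 + g)/((2*g)) = (13 + g)*(1/(2*g)) = (13 + g)/(2*g))
L(-35) - (-13)*(-128) = (1/2)*(13 - 35)/(-35) - (-13)*(-128) = (1/2)*(-1/35)*(-22) - 1*1664 = 11/35 - 1664 = -58229/35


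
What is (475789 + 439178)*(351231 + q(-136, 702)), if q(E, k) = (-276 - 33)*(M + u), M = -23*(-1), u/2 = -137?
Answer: 392328699930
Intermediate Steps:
u = -274 (u = 2*(-137) = -274)
M = 23
q(E, k) = 77559 (q(E, k) = (-276 - 33)*(23 - 274) = -309*(-251) = 77559)
(475789 + 439178)*(351231 + q(-136, 702)) = (475789 + 439178)*(351231 + 77559) = 914967*428790 = 392328699930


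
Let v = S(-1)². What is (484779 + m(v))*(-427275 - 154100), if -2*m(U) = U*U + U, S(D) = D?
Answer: -281837809750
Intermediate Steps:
v = 1 (v = (-1)² = 1)
m(U) = -U/2 - U²/2 (m(U) = -(U*U + U)/2 = -(U² + U)/2 = -(U + U²)/2 = -U/2 - U²/2)
(484779 + m(v))*(-427275 - 154100) = (484779 - ½*1*(1 + 1))*(-427275 - 154100) = (484779 - ½*1*2)*(-581375) = (484779 - 1)*(-581375) = 484778*(-581375) = -281837809750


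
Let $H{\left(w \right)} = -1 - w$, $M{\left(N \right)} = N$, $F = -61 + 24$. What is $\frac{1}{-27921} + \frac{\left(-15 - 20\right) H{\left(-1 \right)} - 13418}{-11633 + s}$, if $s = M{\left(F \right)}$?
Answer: $\frac{20812906}{18102115} \approx 1.1497$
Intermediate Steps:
$F = -37$
$s = -37$
$\frac{1}{-27921} + \frac{\left(-15 - 20\right) H{\left(-1 \right)} - 13418}{-11633 + s} = \frac{1}{-27921} + \frac{\left(-15 - 20\right) \left(-1 - -1\right) - 13418}{-11633 - 37} = - \frac{1}{27921} + \frac{- 35 \left(-1 + 1\right) - 13418}{-11670} = - \frac{1}{27921} + \left(\left(-35\right) 0 - 13418\right) \left(- \frac{1}{11670}\right) = - \frac{1}{27921} + \left(0 - 13418\right) \left(- \frac{1}{11670}\right) = - \frac{1}{27921} - - \frac{6709}{5835} = - \frac{1}{27921} + \frac{6709}{5835} = \frac{20812906}{18102115}$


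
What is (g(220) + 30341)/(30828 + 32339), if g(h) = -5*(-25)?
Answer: 30466/63167 ≈ 0.48231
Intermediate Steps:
g(h) = 125
(g(220) + 30341)/(30828 + 32339) = (125 + 30341)/(30828 + 32339) = 30466/63167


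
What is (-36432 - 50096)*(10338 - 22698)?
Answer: 1069486080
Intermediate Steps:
(-36432 - 50096)*(10338 - 22698) = -86528*(-12360) = 1069486080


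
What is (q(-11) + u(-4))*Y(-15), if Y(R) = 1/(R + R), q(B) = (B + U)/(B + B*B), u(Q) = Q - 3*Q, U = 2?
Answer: -871/3300 ≈ -0.26394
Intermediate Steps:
u(Q) = -2*Q (u(Q) = Q - 3*Q = -2*Q)
q(B) = (2 + B)/(B + B**2) (q(B) = (B + 2)/(B + B*B) = (2 + B)/(B + B**2))
Y(R) = 1/(2*R)
(q(-11) + u(-4))*Y(-15) = ((2 - 11)/((-11)*(1 - 11)) - 2*(-4))*((1/2)/(-15)) = (-1/11*(-9)/(-10) + 8)*((1/2)*(-1/15)) = (-1/11*(-1/10)*(-9) + 8)*(-1/30) = (-9/110 + 8)*(-1/30) = (871/110)*(-1/30) = -871/3300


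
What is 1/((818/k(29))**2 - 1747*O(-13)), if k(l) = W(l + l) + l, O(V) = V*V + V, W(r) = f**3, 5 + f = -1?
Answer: -34969/9529502384 ≈ -3.6696e-6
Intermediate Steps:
f = -6 (f = -5 - 1 = -6)
W(r) = -216 (W(r) = (-6)**3 = -216)
O(V) = V + V**2 (O(V) = V**2 + V = V + V**2)
k(l) = -216 + l
1/((818/k(29))**2 - 1747*O(-13)) = 1/((818/(-216 + 29))**2 - (-22711)*(1 - 13)) = 1/((818/(-187))**2 - (-22711)*(-12)) = 1/((818*(-1/187))**2 - 1747*156) = 1/((-818/187)**2 - 272532) = 1/(669124/34969 - 272532) = 1/(-9529502384/34969) = -34969/9529502384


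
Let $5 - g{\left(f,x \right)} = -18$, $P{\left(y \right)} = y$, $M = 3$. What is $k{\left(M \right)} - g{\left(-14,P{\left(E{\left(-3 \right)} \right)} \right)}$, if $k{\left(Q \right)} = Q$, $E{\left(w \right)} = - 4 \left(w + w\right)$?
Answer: $-20$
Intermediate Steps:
$E{\left(w \right)} = - 8 w$ ($E{\left(w \right)} = - 4 \cdot 2 w = - 8 w$)
$g{\left(f,x \right)} = 23$ ($g{\left(f,x \right)} = 5 - -18 = 5 + 18 = 23$)
$k{\left(M \right)} - g{\left(-14,P{\left(E{\left(-3 \right)} \right)} \right)} = 3 - 23 = -20$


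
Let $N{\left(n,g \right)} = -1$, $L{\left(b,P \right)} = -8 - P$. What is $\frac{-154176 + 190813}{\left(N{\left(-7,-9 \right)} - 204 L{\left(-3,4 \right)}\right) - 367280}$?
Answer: $- \frac{36637}{364833} \approx -0.10042$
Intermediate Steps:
$\frac{-154176 + 190813}{\left(N{\left(-7,-9 \right)} - 204 L{\left(-3,4 \right)}\right) - 367280} = \frac{-154176 + 190813}{\left(-1 - 204 \left(-8 - 4\right)\right) - 367280} = \frac{36637}{\left(-1 - 204 \left(-8 - 4\right)\right) - 367280} = \frac{36637}{\left(-1 - -2448\right) - 367280} = \frac{36637}{\left(-1 + 2448\right) - 367280} = \frac{36637}{2447 - 367280} = \frac{36637}{-364833} = 36637 \left(- \frac{1}{364833}\right) = - \frac{36637}{364833}$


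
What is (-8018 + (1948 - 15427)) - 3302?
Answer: -24799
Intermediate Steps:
(-8018 + (1948 - 15427)) - 3302 = (-8018 - 13479) - 3302 = -21497 - 3302 = -24799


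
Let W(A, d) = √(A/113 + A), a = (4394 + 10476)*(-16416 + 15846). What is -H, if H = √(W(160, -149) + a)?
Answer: -2*I*√(27057191775 - 226*√32205)/113 ≈ -2911.3*I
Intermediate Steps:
a = -8475900 (a = 14870*(-570) = -8475900)
W(A, d) = √12882*√A/113 (W(A, d) = √(A*(1/113) + A) = √(A/113 + A) = √(114*A/113) = √12882*√A/113)
H = √(-8475900 + 8*√32205/113) (H = √(√12882*√160/113 - 8475900) = √(√12882*(4*√10)/113 - 8475900) = √(8*√32205/113 - 8475900) = √(-8475900 + 8*√32205/113) ≈ 2911.3*I)
-H = -2*√(-27057191775 + 226*√32205)/113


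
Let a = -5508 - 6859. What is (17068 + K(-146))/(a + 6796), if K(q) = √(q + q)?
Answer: -17068/5571 - 2*I*√73/5571 ≈ -3.0637 - 0.0030673*I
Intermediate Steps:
K(q) = √2*√q (K(q) = √(2*q) = √2*√q)
a = -12367
(17068 + K(-146))/(a + 6796) = (17068 + √2*√(-146))/(-12367 + 6796) = (17068 + √2*(I*√146))/(-5571) = (17068 + 2*I*√73)*(-1/5571) = -17068/5571 - 2*I*√73/5571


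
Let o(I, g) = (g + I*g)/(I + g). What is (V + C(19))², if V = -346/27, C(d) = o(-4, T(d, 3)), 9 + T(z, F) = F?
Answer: 3892729/18225 ≈ 213.59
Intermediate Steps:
T(z, F) = -9 + F
o(I, g) = (g + I*g)/(I + g)
C(d) = -9/5 (C(d) = (-9 + 3)*(1 - 4)/(-4 + (-9 + 3)) = -6*(-3)/(-4 - 6) = -6*(-3)/(-10) = -6*(-⅒)*(-3) = -9/5)
V = -346/27 (V = -346*1/27 = -346/27 ≈ -12.815)
(V + C(19))² = (-346/27 - 9/5)² = (-1973/135)² = 3892729/18225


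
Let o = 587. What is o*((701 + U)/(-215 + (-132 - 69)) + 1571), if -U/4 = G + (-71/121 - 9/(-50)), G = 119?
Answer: 1160065120711/1258400 ≈ 9.2186e+5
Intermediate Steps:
U = -1434978/3025 (U = -4*(119 + (-71/121 - 9/(-50))) = -4*(119 + (-71*1/121 - 9*(-1/50))) = -4*(119 + (-71/121 + 9/50)) = -4*(119 - 2461/6050) = -4*717489/6050 = -1434978/3025 ≈ -474.37)
o*((701 + U)/(-215 + (-132 - 69)) + 1571) = 587*((701 - 1434978/3025)/(-215 + (-132 - 69)) + 1571) = 587*(685547/(3025*(-215 - 201)) + 1571) = 587*((685547/3025)/(-416) + 1571) = 587*((685547/3025)*(-1/416) + 1571) = 587*(-685547/1258400 + 1571) = 587*(1976260853/1258400) = 1160065120711/1258400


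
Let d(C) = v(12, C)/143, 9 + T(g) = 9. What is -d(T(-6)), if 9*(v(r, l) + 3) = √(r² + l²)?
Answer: 5/429 ≈ 0.011655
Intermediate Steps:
T(g) = 0 (T(g) = -9 + 9 = 0)
v(r, l) = -3 + √(l² + r²)/9 (v(r, l) = -3 + √(r² + l²)/9 = -3 + √(l² + r²)/9)
d(C) = -3/143 + √(144 + C²)/1287 (d(C) = (-3 + √(C² + 12²)/9)/143 = (-3 + √(C² + 144)/9)*(1/143) = (-3 + √(144 + C²)/9)*(1/143) = -3/143 + √(144 + C²)/1287)
-d(T(-6)) = -(-3/143 + √(144 + 0²)/1287) = -(-3/143 + √(144 + 0)/1287) = -(-3/143 + √144/1287) = -(-3/143 + (1/1287)*12) = -(-3/143 + 4/429) = -1*(-5/429) = 5/429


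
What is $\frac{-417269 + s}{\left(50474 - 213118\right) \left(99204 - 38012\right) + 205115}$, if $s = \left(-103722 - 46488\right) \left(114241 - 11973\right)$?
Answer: $\frac{15362093549}{9952306533} \approx 1.5436$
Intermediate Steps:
$s = -15361676280$ ($s = \left(-150210\right) 102268 = -15361676280$)
$\frac{-417269 + s}{\left(50474 - 213118\right) \left(99204 - 38012\right) + 205115} = \frac{-417269 - 15361676280}{\left(50474 - 213118\right) \left(99204 - 38012\right) + 205115} = - \frac{15362093549}{\left(-162644\right) 61192 + 205115} = - \frac{15362093549}{-9952511648 + 205115} = - \frac{15362093549}{-9952306533} = \left(-15362093549\right) \left(- \frac{1}{9952306533}\right) = \frac{15362093549}{9952306533}$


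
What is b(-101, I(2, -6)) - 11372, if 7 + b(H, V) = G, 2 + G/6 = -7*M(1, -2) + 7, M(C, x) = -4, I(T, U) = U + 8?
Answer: -11181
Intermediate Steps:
I(T, U) = 8 + U
G = 198 (G = -12 + 6*(-7*(-4) + 7) = -12 + 6*(28 + 7) = -12 + 6*35 = -12 + 210 = 198)
b(H, V) = 191 (b(H, V) = -7 + 198 = 191)
b(-101, I(2, -6)) - 11372 = 191 - 11372 = -11181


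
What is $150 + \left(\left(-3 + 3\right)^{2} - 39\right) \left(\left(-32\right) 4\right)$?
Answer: $5142$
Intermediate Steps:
$150 + \left(\left(-3 + 3\right)^{2} - 39\right) \left(\left(-32\right) 4\right) = 150 + \left(0^{2} - 39\right) \left(-128\right) = 150 + \left(0 - 39\right) \left(-128\right) = 150 - -4992 = 150 + 4992 = 5142$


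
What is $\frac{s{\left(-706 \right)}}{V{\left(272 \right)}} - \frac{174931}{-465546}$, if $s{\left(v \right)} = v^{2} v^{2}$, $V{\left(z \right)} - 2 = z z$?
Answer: $\frac{6425529876036299}{1913549242} \approx 3.3579 \cdot 10^{6}$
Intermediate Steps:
$V{\left(z \right)} = 2 + z^{2}$ ($V{\left(z \right)} = 2 + z z = 2 + z^{2}$)
$s{\left(v \right)} = v^{4}$
$\frac{s{\left(-706 \right)}}{V{\left(272 \right)}} - \frac{174931}{-465546} = \frac{\left(-706\right)^{4}}{2 + 272^{2}} - \frac{174931}{-465546} = \frac{248438446096}{2 + 73984} - - \frac{174931}{465546} = \frac{248438446096}{73986} + \frac{174931}{465546} = 248438446096 \cdot \frac{1}{73986} + \frac{174931}{465546} = \frac{124219223048}{36993} + \frac{174931}{465546} = \frac{6425529876036299}{1913549242}$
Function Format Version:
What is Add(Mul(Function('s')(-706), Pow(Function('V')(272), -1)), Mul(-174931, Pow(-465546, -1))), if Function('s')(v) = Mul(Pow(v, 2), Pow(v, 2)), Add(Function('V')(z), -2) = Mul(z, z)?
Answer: Rational(6425529876036299, 1913549242) ≈ 3.3579e+6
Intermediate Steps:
Function('V')(z) = Add(2, Pow(z, 2)) (Function('V')(z) = Add(2, Mul(z, z)) = Add(2, Pow(z, 2)))
Function('s')(v) = Pow(v, 4)
Add(Mul(Function('s')(-706), Pow(Function('V')(272), -1)), Mul(-174931, Pow(-465546, -1))) = Add(Mul(Pow(-706, 4), Pow(Add(2, Pow(272, 2)), -1)), Mul(-174931, Pow(-465546, -1))) = Add(Mul(248438446096, Pow(Add(2, 73984), -1)), Mul(-174931, Rational(-1, 465546))) = Add(Mul(248438446096, Pow(73986, -1)), Rational(174931, 465546)) = Add(Mul(248438446096, Rational(1, 73986)), Rational(174931, 465546)) = Add(Rational(124219223048, 36993), Rational(174931, 465546)) = Rational(6425529876036299, 1913549242)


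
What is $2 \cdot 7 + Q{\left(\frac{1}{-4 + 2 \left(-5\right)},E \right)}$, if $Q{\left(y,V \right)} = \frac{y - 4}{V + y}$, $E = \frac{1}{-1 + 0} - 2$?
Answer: $\frac{659}{43} \approx 15.326$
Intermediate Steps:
$E = -3$ ($E = \frac{1}{-1} - 2 = -1 - 2 = -3$)
$Q{\left(y,V \right)} = \frac{-4 + y}{V + y}$
$2 \cdot 7 + Q{\left(\frac{1}{-4 + 2 \left(-5\right)},E \right)} = 2 \cdot 7 + \frac{-4 + \frac{1}{-4 + 2 \left(-5\right)}}{-3 + \frac{1}{-4 + 2 \left(-5\right)}} = 14 + \frac{-4 + \frac{1}{-4 - 10}}{-3 + \frac{1}{-4 - 10}} = 14 + \frac{-4 + \frac{1}{-14}}{-3 + \frac{1}{-14}} = 14 + \frac{-4 - \frac{1}{14}}{-3 - \frac{1}{14}} = 14 + \frac{1}{- \frac{43}{14}} \left(- \frac{57}{14}\right) = 14 - - \frac{57}{43} = 14 + \frac{57}{43} = \frac{659}{43}$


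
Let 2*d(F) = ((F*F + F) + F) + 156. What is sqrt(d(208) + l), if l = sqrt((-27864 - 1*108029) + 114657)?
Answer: sqrt(21918 + 2*I*sqrt(5309)) ≈ 148.05 + 0.4922*I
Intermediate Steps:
d(F) = 78 + F + F**2/2 (d(F) = (((F*F + F) + F) + 156)/2 = (((F**2 + F) + F) + 156)/2 = (((F + F**2) + F) + 156)/2 = ((F**2 + 2*F) + 156)/2 = (156 + F**2 + 2*F)/2 = 78 + F + F**2/2)
l = 2*I*sqrt(5309) (l = sqrt((-27864 - 108029) + 114657) = sqrt(-135893 + 114657) = sqrt(-21236) = 2*I*sqrt(5309) ≈ 145.73*I)
sqrt(d(208) + l) = sqrt((78 + 208 + (1/2)*208**2) + 2*I*sqrt(5309)) = sqrt((78 + 208 + (1/2)*43264) + 2*I*sqrt(5309)) = sqrt((78 + 208 + 21632) + 2*I*sqrt(5309)) = sqrt(21918 + 2*I*sqrt(5309))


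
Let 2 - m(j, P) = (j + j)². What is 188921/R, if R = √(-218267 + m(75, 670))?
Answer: -188921*I*√240765/240765 ≈ -385.02*I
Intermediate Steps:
m(j, P) = 2 - 4*j² (m(j, P) = 2 - (j + j)² = 2 - (2*j)² = 2 - 4*j²)
R = I*√240765 (R = √(-218267 + (2 - 4*75²)) = √(-218267 + (2 - 4*5625)) = √(-218267 + (2 - 22500)) = √(-218267 - 22498) = √(-240765) = I*√240765 ≈ 490.68*I)
188921/R = 188921/((I*√240765)) = 188921*(-I*√240765/240765) = -188921*I*√240765/240765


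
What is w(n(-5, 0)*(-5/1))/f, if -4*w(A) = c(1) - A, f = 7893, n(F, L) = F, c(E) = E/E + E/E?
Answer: 23/31572 ≈ 0.00072849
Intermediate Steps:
c(E) = 2 (c(E) = 1 + 1 = 2)
w(A) = -1/2 + A/4 (w(A) = -(2 - A)/4 = -1/2 + A/4)
w(n(-5, 0)*(-5/1))/f = (-1/2 + (-(-25)/1)/4)/7893 = (-1/2 + (-(-25))/4)*(1/7893) = (-1/2 + (-5*(-5))/4)*(1/7893) = (-1/2 + (1/4)*25)*(1/7893) = (-1/2 + 25/4)*(1/7893) = (23/4)*(1/7893) = 23/31572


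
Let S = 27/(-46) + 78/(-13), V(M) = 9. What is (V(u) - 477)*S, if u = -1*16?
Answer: 70902/23 ≈ 3082.7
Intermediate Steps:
u = -16
S = -303/46 (S = 27*(-1/46) + 78*(-1/13) = -27/46 - 6 = -303/46 ≈ -6.5870)
(V(u) - 477)*S = (9 - 477)*(-303/46) = -468*(-303/46) = 70902/23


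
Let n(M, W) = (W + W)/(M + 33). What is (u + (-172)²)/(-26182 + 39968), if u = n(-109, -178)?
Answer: 562185/261934 ≈ 2.1463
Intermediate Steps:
n(M, W) = 2*W/(33 + M) (n(M, W) = (2*W)/(33 + M) = 2*W/(33 + M))
u = 89/19 (u = 2*(-178)/(33 - 109) = 2*(-178)/(-76) = 2*(-178)*(-1/76) = 89/19 ≈ 4.6842)
(u + (-172)²)/(-26182 + 39968) = (89/19 + (-172)²)/(-26182 + 39968) = (89/19 + 29584)/13786 = (562185/19)*(1/13786) = 562185/261934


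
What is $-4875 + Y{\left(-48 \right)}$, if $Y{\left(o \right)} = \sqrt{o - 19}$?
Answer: $-4875 + i \sqrt{67} \approx -4875.0 + 8.1853 i$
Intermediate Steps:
$Y{\left(o \right)} = \sqrt{-19 + o}$
$-4875 + Y{\left(-48 \right)} = -4875 + \sqrt{-19 - 48} = -4875 + \sqrt{-67} = -4875 + i \sqrt{67}$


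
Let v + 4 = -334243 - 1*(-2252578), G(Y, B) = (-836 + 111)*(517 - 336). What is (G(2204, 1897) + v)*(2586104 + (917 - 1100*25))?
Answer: 4574135336226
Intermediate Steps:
G(Y, B) = -131225 (G(Y, B) = -725*181 = -131225)
v = 1918331 (v = -4 + (-334243 - 1*(-2252578)) = -4 + (-334243 + 2252578) = -4 + 1918335 = 1918331)
(G(2204, 1897) + v)*(2586104 + (917 - 1100*25)) = (-131225 + 1918331)*(2586104 + (917 - 1100*25)) = 1787106*(2586104 + (917 - 27500)) = 1787106*(2586104 - 26583) = 1787106*2559521 = 4574135336226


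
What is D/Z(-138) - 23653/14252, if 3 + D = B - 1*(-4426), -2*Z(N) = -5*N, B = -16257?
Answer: 22928269/702420 ≈ 32.642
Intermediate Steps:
Z(N) = 5*N/2 (Z(N) = -(-5)*N/2 = 5*N/2)
D = -11834 (D = -3 + (-16257 - 1*(-4426)) = -3 + (-16257 + 4426) = -3 - 11831 = -11834)
D/Z(-138) - 23653/14252 = -11834/((5/2)*(-138)) - 23653/14252 = -11834/(-345) - 23653*1/14252 = -11834*(-1/345) - 3379/2036 = 11834/345 - 3379/2036 = 22928269/702420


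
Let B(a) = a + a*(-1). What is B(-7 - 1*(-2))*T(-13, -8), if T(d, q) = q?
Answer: 0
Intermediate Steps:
B(a) = 0 (B(a) = a - a = 0)
B(-7 - 1*(-2))*T(-13, -8) = 0*(-8) = 0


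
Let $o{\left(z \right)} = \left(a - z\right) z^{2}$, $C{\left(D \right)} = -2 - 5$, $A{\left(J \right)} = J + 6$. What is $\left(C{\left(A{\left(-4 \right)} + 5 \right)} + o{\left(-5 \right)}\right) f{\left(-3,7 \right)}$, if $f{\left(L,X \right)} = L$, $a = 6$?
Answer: $-804$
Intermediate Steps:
$A{\left(J \right)} = 6 + J$
$C{\left(D \right)} = -7$ ($C{\left(D \right)} = -2 - 5 = -7$)
$o{\left(z \right)} = z^{2} \left(6 - z\right)$ ($o{\left(z \right)} = \left(6 - z\right) z^{2} = z^{2} \left(6 - z\right)$)
$\left(C{\left(A{\left(-4 \right)} + 5 \right)} + o{\left(-5 \right)}\right) f{\left(-3,7 \right)} = \left(-7 + \left(-5\right)^{2} \left(6 - -5\right)\right) \left(-3\right) = \left(-7 + 25 \left(6 + 5\right)\right) \left(-3\right) = \left(-7 + 25 \cdot 11\right) \left(-3\right) = \left(-7 + 275\right) \left(-3\right) = 268 \left(-3\right) = -804$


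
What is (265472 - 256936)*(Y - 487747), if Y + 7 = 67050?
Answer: -3591129344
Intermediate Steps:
Y = 67043 (Y = -7 + 67050 = 67043)
(265472 - 256936)*(Y - 487747) = (265472 - 256936)*(67043 - 487747) = 8536*(-420704) = -3591129344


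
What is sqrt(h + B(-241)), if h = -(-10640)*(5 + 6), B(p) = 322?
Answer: sqrt(117362) ≈ 342.58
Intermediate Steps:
h = 117040 (h = -(-10640)*11 = -2128*(-55) = 117040)
sqrt(h + B(-241)) = sqrt(117040 + 322) = sqrt(117362)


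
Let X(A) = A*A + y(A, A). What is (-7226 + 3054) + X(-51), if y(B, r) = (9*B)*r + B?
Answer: 21787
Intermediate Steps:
y(B, r) = B + 9*B*r (y(B, r) = 9*B*r + B = B + 9*B*r)
X(A) = A² + A*(1 + 9*A) (X(A) = A*A + A*(1 + 9*A) = A² + A*(1 + 9*A))
(-7226 + 3054) + X(-51) = (-7226 + 3054) - 51*(1 + 10*(-51)) = -4172 - 51*(1 - 510) = -4172 - 51*(-509) = -4172 + 25959 = 21787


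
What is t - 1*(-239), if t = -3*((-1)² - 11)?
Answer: 269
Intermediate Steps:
t = 30 (t = -3*(1 - 11) = -3*(-10) = 30)
t - 1*(-239) = 30 - 1*(-239) = 30 + 239 = 269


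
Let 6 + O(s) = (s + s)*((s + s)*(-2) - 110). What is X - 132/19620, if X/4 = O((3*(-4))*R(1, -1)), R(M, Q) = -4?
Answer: -189646931/1635 ≈ -1.1599e+5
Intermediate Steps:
O(s) = -6 + 2*s*(-110 - 4*s) (O(s) = -6 + (s + s)*((s + s)*(-2) - 110) = -6 + (2*s)*((2*s)*(-2) - 110) = -6 + (2*s)*(-4*s - 110) = -6 + (2*s)*(-110 - 4*s) = -6 + 2*s*(-110 - 4*s))
X = -115992 (X = 4*(-6 - 220*3*(-4)*(-4) - 8*((3*(-4))*(-4))**2) = 4*(-6 - (-2640)*(-4) - 8*(-12*(-4))**2) = 4*(-6 - 220*48 - 8*48**2) = 4*(-6 - 10560 - 8*2304) = 4*(-6 - 10560 - 18432) = 4*(-28998) = -115992)
X - 132/19620 = -115992 - 132/19620 = -115992 - 132*1/19620 = -115992 - 11/1635 = -189646931/1635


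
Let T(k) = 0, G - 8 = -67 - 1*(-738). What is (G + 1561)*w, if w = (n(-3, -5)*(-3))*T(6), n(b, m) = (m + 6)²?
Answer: 0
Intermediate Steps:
n(b, m) = (6 + m)²
G = 679 (G = 8 + (-67 - 1*(-738)) = 8 + (-67 + 738) = 8 + 671 = 679)
w = 0 (w = ((6 - 5)²*(-3))*0 = (1²*(-3))*0 = (1*(-3))*0 = -3*0 = 0)
(G + 1561)*w = (679 + 1561)*0 = 2240*0 = 0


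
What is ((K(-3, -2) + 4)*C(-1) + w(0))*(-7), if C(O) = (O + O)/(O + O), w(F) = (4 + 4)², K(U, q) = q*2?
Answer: -448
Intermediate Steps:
K(U, q) = 2*q
w(F) = 64 (w(F) = 8² = 64)
C(O) = 1 (C(O) = (2*O)/((2*O)) = (2*O)*(1/(2*O)) = 1)
((K(-3, -2) + 4)*C(-1) + w(0))*(-7) = ((2*(-2) + 4)*1 + 64)*(-7) = ((-4 + 4)*1 + 64)*(-7) = (0*1 + 64)*(-7) = (0 + 64)*(-7) = 64*(-7) = -448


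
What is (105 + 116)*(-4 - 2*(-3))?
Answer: 442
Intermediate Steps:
(105 + 116)*(-4 - 2*(-3)) = 221*(-4 + 6) = 221*2 = 442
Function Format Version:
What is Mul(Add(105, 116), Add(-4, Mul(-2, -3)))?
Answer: 442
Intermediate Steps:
Mul(Add(105, 116), Add(-4, Mul(-2, -3))) = Mul(221, Add(-4, 6)) = Mul(221, 2) = 442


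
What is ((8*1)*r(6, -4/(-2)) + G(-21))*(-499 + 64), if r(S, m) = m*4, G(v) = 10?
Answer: -32190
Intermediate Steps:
r(S, m) = 4*m
((8*1)*r(6, -4/(-2)) + G(-21))*(-499 + 64) = ((8*1)*(4*(-4/(-2))) + 10)*(-499 + 64) = (8*(4*(-4*(-1/2))) + 10)*(-435) = (8*(4*2) + 10)*(-435) = (8*8 + 10)*(-435) = (64 + 10)*(-435) = 74*(-435) = -32190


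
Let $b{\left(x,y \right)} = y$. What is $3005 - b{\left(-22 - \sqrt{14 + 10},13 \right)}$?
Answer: $2992$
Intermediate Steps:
$3005 - b{\left(-22 - \sqrt{14 + 10},13 \right)} = 3005 - 13 = 2992$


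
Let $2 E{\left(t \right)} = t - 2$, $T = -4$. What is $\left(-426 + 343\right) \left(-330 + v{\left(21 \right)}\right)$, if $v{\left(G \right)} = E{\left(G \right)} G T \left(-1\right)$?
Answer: $-38844$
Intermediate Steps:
$E{\left(t \right)} = -1 + \frac{t}{2}$ ($E{\left(t \right)} = \frac{t - 2}{2} = \frac{-2 + t}{2} = -1 + \frac{t}{2}$)
$v{\left(G \right)} = 4 G \left(-1 + \frac{G}{2}\right)$ ($v{\left(G \right)} = \left(-1 + \frac{G}{2}\right) G \left(-4\right) \left(-1\right) = \left(-1 + \frac{G}{2}\right) - 4 G \left(-1\right) = \left(-1 + \frac{G}{2}\right) 4 G = 4 G \left(-1 + \frac{G}{2}\right)$)
$\left(-426 + 343\right) \left(-330 + v{\left(21 \right)}\right) = \left(-426 + 343\right) \left(-330 + 2 \cdot 21 \left(-2 + 21\right)\right) = - 83 \left(-330 + 2 \cdot 21 \cdot 19\right) = - 83 \left(-330 + 798\right) = \left(-83\right) 468 = -38844$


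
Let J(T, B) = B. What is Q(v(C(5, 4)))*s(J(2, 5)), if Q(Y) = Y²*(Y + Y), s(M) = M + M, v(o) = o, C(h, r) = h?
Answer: 2500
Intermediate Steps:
s(M) = 2*M
Q(Y) = 2*Y³ (Q(Y) = Y²*(2*Y) = 2*Y³)
Q(v(C(5, 4)))*s(J(2, 5)) = (2*5³)*(2*5) = (2*125)*10 = 250*10 = 2500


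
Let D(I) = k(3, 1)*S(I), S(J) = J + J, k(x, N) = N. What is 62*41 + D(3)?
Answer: 2548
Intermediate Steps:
S(J) = 2*J
D(I) = 2*I (D(I) = 1*(2*I) = 2*I)
62*41 + D(3) = 62*41 + 2*3 = 2542 + 6 = 2548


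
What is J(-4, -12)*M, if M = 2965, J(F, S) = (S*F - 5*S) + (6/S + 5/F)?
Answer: 1260125/4 ≈ 3.1503e+5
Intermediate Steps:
J(F, S) = -5*S + 5/F + 6/S + F*S (J(F, S) = (F*S - 5*S) + (5/F + 6/S) = (-5*S + F*S) + (5/F + 6/S) = -5*S + 5/F + 6/S + F*S)
J(-4, -12)*M = (-5*(-12) + 5/(-4) + 6/(-12) - 4*(-12))*2965 = (60 + 5*(-¼) + 6*(-1/12) + 48)*2965 = (60 - 5/4 - ½ + 48)*2965 = (425/4)*2965 = 1260125/4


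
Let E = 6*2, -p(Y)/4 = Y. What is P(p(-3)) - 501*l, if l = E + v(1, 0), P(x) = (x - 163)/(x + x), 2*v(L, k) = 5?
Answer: -174499/24 ≈ -7270.8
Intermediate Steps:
p(Y) = -4*Y
v(L, k) = 5/2 (v(L, k) = (½)*5 = 5/2)
P(x) = (-163 + x)/(2*x) (P(x) = (-163 + x)/((2*x)) = (-163 + x)*(1/(2*x)) = (-163 + x)/(2*x))
E = 12
l = 29/2 (l = 12 + 5/2 = 29/2 ≈ 14.500)
P(p(-3)) - 501*l = (-163 - 4*(-3))/(2*((-4*(-3)))) - 501*29/2 = (½)*(-163 + 12)/12 - 14529/2 = (½)*(1/12)*(-151) - 14529/2 = -151/24 - 14529/2 = -174499/24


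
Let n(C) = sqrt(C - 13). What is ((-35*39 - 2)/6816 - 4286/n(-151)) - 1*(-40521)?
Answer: 276189769/6816 + 2143*I*sqrt(41)/41 ≈ 40521.0 + 334.68*I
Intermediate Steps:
n(C) = sqrt(-13 + C)
((-35*39 - 2)/6816 - 4286/n(-151)) - 1*(-40521) = ((-35*39 - 2)/6816 - 4286/sqrt(-13 - 151)) - 1*(-40521) = ((-1365 - 2)*(1/6816) - 4286*(-I*sqrt(41)/82)) + 40521 = (-1367*1/6816 - 4286*(-I*sqrt(41)/82)) + 40521 = (-1367/6816 - (-2143)*I*sqrt(41)/41) + 40521 = (-1367/6816 + 2143*I*sqrt(41)/41) + 40521 = 276189769/6816 + 2143*I*sqrt(41)/41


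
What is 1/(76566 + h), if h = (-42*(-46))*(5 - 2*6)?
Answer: 1/63042 ≈ 1.5862e-5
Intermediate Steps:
h = -13524 (h = 1932*(5 - 12) = 1932*(-7) = -13524)
1/(76566 + h) = 1/(76566 - 13524) = 1/63042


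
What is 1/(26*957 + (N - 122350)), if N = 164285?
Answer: 1/66817 ≈ 1.4966e-5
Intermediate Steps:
1/(26*957 + (N - 122350)) = 1/(26*957 + (164285 - 122350)) = 1/(24882 + 41935) = 1/66817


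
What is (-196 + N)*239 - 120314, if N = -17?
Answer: -171221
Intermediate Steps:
(-196 + N)*239 - 120314 = (-196 - 17)*239 - 120314 = -213*239 - 120314 = -50907 - 120314 = -171221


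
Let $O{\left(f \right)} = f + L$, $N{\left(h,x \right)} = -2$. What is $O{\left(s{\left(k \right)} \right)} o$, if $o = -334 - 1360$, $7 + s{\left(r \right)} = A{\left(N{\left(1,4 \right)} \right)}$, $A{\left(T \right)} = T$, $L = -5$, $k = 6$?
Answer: $23716$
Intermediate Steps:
$s{\left(r \right)} = -9$ ($s{\left(r \right)} = -7 - 2 = -9$)
$o = -1694$ ($o = -334 - 1360 = -1694$)
$O{\left(f \right)} = -5 + f$ ($O{\left(f \right)} = f - 5 = -5 + f$)
$O{\left(s{\left(k \right)} \right)} o = \left(-5 - 9\right) \left(-1694\right) = \left(-14\right) \left(-1694\right) = 23716$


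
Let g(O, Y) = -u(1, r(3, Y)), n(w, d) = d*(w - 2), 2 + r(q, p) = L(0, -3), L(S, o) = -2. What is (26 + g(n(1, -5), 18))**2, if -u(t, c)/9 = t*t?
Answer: 1225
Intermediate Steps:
r(q, p) = -4 (r(q, p) = -2 - 2 = -4)
u(t, c) = -9*t**2 (u(t, c) = -9*t*t = -9*t**2)
n(w, d) = d*(-2 + w)
g(O, Y) = 9 (g(O, Y) = -(-9)*1**2 = -(-9) = -1*(-9) = 9)
(26 + g(n(1, -5), 18))**2 = (26 + 9)**2 = 35**2 = 1225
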